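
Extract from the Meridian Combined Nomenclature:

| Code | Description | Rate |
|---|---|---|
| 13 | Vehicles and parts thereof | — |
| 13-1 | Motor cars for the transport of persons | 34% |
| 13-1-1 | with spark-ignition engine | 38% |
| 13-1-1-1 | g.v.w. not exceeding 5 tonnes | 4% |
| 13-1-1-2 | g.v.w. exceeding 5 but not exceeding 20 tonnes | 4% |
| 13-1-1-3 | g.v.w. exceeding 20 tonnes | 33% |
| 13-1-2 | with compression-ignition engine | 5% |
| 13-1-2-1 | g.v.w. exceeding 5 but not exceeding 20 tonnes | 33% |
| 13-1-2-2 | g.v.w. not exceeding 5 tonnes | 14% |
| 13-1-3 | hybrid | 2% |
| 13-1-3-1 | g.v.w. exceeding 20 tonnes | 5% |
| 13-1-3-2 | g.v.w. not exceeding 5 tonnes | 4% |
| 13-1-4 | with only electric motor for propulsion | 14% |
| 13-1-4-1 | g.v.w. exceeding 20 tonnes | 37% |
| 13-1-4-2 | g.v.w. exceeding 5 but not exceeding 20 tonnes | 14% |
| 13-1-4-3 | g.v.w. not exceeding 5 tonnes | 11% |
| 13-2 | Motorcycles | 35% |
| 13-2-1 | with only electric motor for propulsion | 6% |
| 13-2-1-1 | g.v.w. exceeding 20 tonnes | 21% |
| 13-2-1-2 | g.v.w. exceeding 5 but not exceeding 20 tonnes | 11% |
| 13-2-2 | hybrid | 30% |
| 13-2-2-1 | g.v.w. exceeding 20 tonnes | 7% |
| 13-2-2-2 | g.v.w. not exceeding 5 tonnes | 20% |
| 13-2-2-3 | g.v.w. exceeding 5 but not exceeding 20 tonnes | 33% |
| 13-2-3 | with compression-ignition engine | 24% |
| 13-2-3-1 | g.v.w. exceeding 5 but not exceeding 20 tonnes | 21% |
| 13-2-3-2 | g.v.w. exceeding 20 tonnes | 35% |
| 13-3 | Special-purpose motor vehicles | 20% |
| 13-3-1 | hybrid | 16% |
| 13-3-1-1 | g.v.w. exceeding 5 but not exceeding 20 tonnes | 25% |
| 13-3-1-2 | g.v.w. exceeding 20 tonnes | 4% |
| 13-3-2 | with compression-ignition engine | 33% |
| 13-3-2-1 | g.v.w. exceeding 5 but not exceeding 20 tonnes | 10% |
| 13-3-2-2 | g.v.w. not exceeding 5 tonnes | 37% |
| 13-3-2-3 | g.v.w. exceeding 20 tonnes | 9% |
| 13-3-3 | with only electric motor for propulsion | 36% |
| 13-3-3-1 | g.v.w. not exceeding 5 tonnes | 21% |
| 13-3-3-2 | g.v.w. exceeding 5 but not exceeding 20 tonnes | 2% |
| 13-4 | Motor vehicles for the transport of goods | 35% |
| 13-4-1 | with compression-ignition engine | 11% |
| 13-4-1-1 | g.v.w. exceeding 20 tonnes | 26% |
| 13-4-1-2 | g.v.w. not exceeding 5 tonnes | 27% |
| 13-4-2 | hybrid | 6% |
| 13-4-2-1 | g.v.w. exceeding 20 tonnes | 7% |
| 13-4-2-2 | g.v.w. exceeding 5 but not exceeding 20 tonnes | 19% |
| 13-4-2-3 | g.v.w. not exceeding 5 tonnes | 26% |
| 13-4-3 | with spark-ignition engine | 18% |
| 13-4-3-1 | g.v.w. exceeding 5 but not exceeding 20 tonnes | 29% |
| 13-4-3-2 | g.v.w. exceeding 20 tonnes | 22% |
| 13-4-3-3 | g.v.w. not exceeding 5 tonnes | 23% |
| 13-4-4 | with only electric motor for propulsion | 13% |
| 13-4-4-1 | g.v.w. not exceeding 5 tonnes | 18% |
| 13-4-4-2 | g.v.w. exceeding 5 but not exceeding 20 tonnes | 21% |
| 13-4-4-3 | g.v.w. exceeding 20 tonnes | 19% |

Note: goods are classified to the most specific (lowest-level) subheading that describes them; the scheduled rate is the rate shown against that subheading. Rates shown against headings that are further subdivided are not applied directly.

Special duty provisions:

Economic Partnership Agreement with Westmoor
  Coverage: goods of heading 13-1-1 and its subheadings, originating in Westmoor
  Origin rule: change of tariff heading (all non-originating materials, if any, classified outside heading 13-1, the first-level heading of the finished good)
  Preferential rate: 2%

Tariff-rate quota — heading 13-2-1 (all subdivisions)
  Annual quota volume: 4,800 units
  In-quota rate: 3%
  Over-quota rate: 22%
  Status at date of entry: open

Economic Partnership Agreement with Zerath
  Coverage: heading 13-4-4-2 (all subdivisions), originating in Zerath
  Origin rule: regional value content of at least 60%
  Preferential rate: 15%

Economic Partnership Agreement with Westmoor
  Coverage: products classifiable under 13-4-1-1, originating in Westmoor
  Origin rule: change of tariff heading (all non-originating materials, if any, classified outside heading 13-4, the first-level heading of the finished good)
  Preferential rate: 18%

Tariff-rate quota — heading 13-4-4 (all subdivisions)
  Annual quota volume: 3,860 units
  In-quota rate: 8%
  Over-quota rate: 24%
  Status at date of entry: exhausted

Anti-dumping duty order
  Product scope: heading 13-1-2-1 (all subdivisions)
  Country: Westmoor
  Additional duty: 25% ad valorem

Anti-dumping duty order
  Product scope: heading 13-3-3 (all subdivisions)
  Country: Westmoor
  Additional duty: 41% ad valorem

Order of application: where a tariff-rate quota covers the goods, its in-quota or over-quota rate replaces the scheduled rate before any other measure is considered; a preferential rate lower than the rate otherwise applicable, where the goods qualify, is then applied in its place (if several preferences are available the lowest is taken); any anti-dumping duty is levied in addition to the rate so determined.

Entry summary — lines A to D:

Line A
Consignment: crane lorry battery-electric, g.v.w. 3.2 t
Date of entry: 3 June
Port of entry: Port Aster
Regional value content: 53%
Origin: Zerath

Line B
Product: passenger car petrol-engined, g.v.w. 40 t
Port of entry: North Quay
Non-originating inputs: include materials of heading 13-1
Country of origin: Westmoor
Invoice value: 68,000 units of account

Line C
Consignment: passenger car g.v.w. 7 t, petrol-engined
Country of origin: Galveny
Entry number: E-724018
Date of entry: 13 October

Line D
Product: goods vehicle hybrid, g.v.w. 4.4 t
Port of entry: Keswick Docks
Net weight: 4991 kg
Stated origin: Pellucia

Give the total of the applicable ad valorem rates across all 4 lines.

84%

Line A: crane lorry → 13-3; battery-electric → 13-3-3; g.v.w. 3.2 t → 13-3-3-1. Scheduled 21%. Zerath agreement on 13-4-4-2: 13-3-3-1 not covered. → 21%.
Line B: passenger car → 13-1; petrol-engined → 13-1-1; g.v.w. 40 t → 13-1-1-3. Scheduled 33%. Westmoor agreement on 13-1-1: CTH not met; Westmoor agreement on 13-4-1-1: 13-1-1-3 not covered. → 33%.
Line C: passenger car → 13-1; petrol-engined → 13-1-1; g.v.w. 7 t → 13-1-1-2. Scheduled 4%. No special measure applies. → 4%.
Line D: goods vehicle → 13-4; hybrid → 13-4-2; g.v.w. 4.4 t → 13-4-2-3. Scheduled 26%. No special measure applies. → 26%.
Sum: 21% + 33% + 4% + 26% = 84%.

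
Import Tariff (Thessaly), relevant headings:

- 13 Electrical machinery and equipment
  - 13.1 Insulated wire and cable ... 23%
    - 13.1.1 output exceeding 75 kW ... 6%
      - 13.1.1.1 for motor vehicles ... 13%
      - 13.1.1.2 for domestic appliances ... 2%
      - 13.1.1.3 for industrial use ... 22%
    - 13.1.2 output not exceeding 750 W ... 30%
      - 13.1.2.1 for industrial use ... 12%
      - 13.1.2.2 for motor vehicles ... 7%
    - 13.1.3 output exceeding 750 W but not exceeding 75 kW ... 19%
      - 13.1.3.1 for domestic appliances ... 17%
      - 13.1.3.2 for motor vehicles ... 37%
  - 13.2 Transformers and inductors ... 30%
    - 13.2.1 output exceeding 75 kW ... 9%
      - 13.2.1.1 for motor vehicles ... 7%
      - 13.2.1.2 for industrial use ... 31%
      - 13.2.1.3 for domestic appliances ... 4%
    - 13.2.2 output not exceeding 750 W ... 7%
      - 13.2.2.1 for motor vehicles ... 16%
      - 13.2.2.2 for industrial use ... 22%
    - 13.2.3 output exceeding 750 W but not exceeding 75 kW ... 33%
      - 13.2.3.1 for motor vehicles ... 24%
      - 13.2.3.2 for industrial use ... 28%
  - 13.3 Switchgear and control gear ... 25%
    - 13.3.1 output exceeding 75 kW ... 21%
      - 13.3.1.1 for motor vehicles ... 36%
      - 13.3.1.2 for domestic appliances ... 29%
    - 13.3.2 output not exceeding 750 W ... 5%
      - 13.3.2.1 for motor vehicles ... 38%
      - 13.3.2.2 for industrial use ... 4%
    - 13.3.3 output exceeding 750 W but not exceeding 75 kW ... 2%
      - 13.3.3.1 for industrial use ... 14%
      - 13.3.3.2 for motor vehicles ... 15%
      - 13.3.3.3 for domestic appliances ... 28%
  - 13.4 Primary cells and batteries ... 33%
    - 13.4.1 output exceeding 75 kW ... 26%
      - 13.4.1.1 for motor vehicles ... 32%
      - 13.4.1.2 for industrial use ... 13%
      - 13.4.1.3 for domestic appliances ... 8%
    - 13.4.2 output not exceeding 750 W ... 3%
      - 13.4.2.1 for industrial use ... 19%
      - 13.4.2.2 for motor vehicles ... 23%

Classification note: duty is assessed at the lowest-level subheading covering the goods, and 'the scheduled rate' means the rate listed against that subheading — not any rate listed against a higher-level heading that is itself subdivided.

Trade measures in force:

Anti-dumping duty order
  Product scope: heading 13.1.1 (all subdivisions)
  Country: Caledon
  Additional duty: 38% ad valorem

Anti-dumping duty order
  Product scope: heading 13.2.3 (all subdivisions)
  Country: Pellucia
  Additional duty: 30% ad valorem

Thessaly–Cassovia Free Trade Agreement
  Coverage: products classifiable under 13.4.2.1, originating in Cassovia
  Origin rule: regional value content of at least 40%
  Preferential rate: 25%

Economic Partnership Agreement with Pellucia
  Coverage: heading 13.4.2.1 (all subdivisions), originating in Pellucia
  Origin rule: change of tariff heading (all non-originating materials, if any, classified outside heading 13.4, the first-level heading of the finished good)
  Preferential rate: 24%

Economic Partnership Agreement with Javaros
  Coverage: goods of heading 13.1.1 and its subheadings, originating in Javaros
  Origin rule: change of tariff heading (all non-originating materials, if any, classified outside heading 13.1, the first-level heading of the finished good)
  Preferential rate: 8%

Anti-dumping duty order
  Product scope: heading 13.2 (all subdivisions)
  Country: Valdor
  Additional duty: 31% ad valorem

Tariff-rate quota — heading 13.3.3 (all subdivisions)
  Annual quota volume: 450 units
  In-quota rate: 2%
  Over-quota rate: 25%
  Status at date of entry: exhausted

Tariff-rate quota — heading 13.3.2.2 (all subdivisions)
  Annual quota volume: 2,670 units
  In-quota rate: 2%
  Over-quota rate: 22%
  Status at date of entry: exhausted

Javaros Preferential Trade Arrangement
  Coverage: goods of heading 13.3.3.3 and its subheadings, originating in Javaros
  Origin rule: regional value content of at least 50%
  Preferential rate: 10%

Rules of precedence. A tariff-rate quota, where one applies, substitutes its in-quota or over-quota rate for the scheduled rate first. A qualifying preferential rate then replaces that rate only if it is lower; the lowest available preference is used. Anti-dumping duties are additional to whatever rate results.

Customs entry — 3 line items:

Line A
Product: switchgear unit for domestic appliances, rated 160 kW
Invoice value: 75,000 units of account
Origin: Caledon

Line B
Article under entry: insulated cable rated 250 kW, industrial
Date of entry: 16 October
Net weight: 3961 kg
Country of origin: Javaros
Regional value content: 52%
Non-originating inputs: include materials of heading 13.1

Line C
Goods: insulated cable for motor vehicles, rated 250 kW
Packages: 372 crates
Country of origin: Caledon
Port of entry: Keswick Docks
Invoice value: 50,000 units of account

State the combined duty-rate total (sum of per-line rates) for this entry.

102%

Line A: switchgear unit → 13.3; rated 160 kW → 13.3.1; for domestic appliances → 13.3.1.2. Scheduled 29%. No special measure applies. → 29%.
Line B: insulated cable → 13.1; rated 250 kW → 13.1.1; industrial → 13.1.1.3. Scheduled 22%. Javaros agreement on 13.1.1: CTH not met; Javaros agreement on 13.3.3.3: 13.1.1.3 not covered. → 22%.
Line C: insulated cable → 13.1; rated 250 kW → 13.1.1; for motor vehicles → 13.1.1.1. Scheduled 13%. anti-dumping (Caledon, 13.1.1): +38%; total 13% + 38% = 51%. → 51%.
Sum: 29% + 22% + 51% = 102%.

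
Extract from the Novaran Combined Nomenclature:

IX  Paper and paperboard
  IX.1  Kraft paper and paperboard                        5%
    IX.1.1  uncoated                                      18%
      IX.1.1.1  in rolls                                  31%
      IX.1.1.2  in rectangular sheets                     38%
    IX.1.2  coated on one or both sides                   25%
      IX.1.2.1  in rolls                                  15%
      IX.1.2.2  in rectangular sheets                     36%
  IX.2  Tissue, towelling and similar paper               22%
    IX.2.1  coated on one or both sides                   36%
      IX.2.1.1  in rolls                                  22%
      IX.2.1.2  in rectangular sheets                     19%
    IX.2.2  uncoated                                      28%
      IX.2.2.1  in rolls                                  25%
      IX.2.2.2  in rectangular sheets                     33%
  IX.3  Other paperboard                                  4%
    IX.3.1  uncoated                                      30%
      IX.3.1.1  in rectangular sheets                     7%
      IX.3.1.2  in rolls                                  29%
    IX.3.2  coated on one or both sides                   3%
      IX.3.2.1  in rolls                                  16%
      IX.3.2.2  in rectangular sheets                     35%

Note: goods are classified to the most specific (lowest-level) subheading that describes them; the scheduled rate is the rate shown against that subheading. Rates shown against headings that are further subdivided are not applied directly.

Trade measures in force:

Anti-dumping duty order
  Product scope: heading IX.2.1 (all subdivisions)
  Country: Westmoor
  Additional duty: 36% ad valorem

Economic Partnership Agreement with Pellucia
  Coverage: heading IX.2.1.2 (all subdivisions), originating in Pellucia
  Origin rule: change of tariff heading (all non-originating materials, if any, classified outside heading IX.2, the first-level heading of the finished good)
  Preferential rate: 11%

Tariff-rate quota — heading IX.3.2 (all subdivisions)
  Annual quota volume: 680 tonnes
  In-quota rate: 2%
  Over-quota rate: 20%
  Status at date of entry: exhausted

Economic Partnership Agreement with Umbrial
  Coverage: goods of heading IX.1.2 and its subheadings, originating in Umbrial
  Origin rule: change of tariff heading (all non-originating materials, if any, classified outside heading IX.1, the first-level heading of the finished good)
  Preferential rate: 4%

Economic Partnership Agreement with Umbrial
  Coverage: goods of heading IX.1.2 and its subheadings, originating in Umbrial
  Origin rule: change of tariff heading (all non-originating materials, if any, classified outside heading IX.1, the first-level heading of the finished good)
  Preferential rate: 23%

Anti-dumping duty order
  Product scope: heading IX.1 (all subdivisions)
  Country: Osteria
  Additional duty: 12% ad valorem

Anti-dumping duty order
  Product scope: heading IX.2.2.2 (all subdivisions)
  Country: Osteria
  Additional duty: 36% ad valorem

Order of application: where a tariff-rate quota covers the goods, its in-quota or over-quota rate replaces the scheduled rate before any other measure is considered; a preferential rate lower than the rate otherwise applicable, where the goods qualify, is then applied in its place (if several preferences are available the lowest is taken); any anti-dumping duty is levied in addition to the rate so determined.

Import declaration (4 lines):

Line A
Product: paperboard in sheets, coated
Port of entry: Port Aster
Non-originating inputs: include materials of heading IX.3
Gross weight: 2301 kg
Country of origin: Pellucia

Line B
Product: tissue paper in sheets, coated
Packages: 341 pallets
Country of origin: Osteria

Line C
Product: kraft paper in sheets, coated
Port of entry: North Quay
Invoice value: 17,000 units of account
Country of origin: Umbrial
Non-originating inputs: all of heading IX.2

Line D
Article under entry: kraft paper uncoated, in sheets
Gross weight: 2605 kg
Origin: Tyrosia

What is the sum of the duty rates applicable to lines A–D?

81%

Line A: paperboard → IX.3; coated → IX.3.2; in sheets → IX.3.2.2. Scheduled 35%. quota on IX.3.2 exhausted → over-quota 20%; Pellucia agreement on IX.2.1.2: IX.3.2.2 not covered. → 20%.
Line B: tissue paper → IX.2; coated → IX.2.1; in sheets → IX.2.1.2. Scheduled 19%. No special measure applies. → 19%.
Line C: kraft paper → IX.1; coated → IX.1.2; in sheets → IX.1.2.2. Scheduled 36%. Umbrial agreement on IX.1.2: CTH met → 4% available; Umbrial agreement on IX.1.2: CTH met → 23% available; preferential 4%. → 4%.
Line D: kraft paper → IX.1; uncoated → IX.1.1; in sheets → IX.1.1.2. Scheduled 38%. No special measure applies. → 38%.
Sum: 20% + 19% + 4% + 38% = 81%.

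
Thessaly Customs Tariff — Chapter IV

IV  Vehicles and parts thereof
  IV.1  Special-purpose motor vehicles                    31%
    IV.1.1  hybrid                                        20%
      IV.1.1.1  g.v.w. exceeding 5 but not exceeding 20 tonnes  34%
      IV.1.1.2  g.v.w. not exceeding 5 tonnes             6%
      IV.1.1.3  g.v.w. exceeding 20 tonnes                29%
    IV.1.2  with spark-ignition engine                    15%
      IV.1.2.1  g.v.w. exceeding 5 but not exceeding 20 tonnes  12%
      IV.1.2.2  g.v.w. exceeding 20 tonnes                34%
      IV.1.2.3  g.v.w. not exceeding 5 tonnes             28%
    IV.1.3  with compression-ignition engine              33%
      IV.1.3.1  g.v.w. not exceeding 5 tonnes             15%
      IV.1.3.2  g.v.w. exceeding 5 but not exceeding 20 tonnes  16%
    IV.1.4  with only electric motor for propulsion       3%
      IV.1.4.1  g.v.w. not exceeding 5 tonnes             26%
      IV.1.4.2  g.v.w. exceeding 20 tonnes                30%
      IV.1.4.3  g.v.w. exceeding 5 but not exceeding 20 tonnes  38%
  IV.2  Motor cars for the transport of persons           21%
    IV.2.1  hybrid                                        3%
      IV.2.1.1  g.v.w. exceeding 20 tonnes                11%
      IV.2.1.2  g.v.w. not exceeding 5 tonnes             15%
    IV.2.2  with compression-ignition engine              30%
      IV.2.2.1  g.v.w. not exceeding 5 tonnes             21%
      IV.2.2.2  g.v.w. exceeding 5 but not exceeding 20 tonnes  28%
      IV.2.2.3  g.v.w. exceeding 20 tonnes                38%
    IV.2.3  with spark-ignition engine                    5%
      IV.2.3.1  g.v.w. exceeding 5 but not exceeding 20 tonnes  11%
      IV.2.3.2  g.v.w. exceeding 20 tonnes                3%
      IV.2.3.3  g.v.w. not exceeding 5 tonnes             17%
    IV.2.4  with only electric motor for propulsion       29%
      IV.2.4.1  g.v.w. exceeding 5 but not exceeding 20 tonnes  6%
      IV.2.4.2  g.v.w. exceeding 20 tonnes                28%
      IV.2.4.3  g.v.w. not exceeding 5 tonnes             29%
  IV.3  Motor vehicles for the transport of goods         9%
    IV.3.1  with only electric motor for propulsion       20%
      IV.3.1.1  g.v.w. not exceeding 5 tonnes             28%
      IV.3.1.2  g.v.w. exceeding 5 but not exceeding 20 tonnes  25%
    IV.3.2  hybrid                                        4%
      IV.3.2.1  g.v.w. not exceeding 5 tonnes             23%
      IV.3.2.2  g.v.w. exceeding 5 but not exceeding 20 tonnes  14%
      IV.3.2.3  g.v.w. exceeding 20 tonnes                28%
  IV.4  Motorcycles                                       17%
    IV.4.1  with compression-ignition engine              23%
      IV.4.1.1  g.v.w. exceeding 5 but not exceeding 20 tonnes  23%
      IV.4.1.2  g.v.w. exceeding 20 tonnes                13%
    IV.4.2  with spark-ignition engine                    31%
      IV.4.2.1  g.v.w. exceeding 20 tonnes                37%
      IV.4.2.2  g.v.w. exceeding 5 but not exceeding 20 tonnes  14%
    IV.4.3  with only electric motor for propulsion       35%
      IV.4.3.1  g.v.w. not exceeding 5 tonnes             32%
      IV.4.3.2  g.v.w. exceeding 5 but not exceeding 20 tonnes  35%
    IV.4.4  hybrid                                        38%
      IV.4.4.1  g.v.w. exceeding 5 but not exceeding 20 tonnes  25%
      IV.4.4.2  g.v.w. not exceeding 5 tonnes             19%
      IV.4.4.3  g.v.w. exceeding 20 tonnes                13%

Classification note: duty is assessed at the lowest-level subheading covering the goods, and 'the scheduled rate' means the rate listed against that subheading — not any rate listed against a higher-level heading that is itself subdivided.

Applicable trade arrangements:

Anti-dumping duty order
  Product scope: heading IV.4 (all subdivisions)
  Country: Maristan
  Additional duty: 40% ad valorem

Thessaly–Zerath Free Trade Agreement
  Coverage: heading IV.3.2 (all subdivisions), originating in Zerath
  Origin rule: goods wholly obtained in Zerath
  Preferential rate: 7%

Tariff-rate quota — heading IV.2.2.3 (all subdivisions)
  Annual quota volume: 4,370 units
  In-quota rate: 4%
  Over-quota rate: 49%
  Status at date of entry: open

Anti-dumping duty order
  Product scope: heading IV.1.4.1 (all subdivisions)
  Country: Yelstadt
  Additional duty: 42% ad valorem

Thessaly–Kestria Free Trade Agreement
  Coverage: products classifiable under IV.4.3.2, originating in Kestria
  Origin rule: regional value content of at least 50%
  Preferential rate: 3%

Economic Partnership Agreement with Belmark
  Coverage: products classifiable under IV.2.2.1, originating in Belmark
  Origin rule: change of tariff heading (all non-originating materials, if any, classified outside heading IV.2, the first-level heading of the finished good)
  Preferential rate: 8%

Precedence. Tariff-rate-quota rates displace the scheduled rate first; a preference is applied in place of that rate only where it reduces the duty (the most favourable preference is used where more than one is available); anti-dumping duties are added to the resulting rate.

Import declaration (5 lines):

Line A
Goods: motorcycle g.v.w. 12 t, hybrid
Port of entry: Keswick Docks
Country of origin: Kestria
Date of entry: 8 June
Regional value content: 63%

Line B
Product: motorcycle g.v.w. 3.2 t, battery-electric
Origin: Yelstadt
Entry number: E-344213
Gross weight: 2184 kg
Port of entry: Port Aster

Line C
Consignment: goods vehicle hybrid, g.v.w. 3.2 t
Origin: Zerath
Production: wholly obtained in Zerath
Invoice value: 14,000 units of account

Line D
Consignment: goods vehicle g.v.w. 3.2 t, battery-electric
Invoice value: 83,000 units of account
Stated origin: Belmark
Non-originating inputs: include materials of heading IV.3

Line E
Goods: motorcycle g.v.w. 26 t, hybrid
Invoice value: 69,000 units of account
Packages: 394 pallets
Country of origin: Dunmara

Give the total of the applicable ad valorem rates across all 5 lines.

Line A: motorcycle → IV.4; hybrid → IV.4.4; g.v.w. 12 t → IV.4.4.1. Scheduled 25%. Kestria agreement on IV.4.3.2: IV.4.4.1 not covered. → 25%.
Line B: motorcycle → IV.4; battery-electric → IV.4.3; g.v.w. 3.2 t → IV.4.3.1. Scheduled 32%. No special measure applies. → 32%.
Line C: goods vehicle → IV.3; hybrid → IV.3.2; g.v.w. 3.2 t → IV.3.2.1. Scheduled 23%. Zerath agreement on IV.3.2: wholly obtained → 7% available; preferential 7%. → 7%.
Line D: goods vehicle → IV.3; battery-electric → IV.3.1; g.v.w. 3.2 t → IV.3.1.1. Scheduled 28%. Belmark agreement on IV.2.2.1: IV.3.1.1 not covered. → 28%.
Line E: motorcycle → IV.4; hybrid → IV.4.4; g.v.w. 26 t → IV.4.4.3. Scheduled 13%. No special measure applies. → 13%.
Sum: 25% + 32% + 7% + 28% + 13% = 105%.

105%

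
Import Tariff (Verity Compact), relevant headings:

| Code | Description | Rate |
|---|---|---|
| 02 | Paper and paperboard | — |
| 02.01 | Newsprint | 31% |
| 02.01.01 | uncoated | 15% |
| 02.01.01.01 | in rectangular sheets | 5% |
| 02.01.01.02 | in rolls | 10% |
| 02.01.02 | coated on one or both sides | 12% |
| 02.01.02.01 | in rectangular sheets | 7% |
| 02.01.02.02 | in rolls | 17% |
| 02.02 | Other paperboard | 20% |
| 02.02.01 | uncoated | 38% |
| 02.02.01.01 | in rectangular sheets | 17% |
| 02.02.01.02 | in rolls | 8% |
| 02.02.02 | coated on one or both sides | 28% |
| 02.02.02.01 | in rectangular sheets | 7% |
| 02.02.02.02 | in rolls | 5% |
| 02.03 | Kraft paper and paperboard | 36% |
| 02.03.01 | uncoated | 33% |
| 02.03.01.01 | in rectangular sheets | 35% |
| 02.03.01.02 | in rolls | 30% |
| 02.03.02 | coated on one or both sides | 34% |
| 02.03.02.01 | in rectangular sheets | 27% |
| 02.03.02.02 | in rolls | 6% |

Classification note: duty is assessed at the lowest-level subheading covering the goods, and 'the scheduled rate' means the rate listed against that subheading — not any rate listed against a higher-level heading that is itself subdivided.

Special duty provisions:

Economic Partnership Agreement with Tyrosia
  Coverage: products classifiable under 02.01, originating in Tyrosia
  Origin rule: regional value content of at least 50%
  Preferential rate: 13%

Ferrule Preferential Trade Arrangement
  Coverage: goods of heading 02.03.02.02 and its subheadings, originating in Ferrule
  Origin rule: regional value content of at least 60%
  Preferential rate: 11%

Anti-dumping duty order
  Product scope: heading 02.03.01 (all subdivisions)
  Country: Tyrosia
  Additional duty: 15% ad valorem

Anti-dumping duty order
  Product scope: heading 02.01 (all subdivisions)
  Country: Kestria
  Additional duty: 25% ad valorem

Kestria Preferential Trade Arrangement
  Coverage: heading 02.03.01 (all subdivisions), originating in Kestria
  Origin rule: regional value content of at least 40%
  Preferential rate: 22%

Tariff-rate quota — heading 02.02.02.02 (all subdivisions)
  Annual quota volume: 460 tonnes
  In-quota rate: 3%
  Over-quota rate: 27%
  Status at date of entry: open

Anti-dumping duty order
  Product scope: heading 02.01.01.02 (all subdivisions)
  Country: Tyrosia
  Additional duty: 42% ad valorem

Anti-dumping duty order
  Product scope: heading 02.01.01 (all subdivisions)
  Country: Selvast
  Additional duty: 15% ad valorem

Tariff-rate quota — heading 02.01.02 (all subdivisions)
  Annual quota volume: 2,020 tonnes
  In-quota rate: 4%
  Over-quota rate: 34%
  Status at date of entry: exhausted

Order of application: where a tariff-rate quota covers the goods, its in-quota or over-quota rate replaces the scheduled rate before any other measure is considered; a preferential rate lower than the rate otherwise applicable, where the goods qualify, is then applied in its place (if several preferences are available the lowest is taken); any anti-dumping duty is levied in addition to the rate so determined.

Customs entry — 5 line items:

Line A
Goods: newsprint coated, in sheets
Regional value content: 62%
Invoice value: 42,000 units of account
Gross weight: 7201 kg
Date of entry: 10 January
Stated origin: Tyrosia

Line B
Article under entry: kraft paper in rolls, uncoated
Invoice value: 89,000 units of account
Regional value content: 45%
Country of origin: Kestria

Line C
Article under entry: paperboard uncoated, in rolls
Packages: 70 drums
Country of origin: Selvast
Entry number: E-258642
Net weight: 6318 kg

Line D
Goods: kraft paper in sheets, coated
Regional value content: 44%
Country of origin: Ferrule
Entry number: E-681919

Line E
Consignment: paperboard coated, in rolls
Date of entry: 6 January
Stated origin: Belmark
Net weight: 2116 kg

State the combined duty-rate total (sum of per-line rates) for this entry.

73%

Line A: newsprint → 02.01; coated → 02.01.02; in sheets → 02.01.02.01. Scheduled 7%. quota on 02.01.02 exhausted → over-quota 34%; Tyrosia agreement on 02.01: RVC ≥ 50% → 13% available; preferential 13%. → 13%.
Line B: kraft paper → 02.03; uncoated → 02.03.01; in rolls → 02.03.01.02. Scheduled 30%. Kestria agreement on 02.03.01: RVC ≥ 40% → 22% available; preferential 22%. → 22%.
Line C: paperboard → 02.02; uncoated → 02.02.01; in rolls → 02.02.01.02. Scheduled 8%. No special measure applies. → 8%.
Line D: kraft paper → 02.03; coated → 02.03.02; in sheets → 02.03.02.01. Scheduled 27%. Ferrule agreement on 02.03.02.02: 02.03.02.01 not covered. → 27%.
Line E: paperboard → 02.02; coated → 02.02.02; in rolls → 02.02.02.02. Scheduled 5%. quota on 02.02.02.02 open → in-quota 3%. → 3%.
Sum: 13% + 22% + 8% + 27% + 3% = 73%.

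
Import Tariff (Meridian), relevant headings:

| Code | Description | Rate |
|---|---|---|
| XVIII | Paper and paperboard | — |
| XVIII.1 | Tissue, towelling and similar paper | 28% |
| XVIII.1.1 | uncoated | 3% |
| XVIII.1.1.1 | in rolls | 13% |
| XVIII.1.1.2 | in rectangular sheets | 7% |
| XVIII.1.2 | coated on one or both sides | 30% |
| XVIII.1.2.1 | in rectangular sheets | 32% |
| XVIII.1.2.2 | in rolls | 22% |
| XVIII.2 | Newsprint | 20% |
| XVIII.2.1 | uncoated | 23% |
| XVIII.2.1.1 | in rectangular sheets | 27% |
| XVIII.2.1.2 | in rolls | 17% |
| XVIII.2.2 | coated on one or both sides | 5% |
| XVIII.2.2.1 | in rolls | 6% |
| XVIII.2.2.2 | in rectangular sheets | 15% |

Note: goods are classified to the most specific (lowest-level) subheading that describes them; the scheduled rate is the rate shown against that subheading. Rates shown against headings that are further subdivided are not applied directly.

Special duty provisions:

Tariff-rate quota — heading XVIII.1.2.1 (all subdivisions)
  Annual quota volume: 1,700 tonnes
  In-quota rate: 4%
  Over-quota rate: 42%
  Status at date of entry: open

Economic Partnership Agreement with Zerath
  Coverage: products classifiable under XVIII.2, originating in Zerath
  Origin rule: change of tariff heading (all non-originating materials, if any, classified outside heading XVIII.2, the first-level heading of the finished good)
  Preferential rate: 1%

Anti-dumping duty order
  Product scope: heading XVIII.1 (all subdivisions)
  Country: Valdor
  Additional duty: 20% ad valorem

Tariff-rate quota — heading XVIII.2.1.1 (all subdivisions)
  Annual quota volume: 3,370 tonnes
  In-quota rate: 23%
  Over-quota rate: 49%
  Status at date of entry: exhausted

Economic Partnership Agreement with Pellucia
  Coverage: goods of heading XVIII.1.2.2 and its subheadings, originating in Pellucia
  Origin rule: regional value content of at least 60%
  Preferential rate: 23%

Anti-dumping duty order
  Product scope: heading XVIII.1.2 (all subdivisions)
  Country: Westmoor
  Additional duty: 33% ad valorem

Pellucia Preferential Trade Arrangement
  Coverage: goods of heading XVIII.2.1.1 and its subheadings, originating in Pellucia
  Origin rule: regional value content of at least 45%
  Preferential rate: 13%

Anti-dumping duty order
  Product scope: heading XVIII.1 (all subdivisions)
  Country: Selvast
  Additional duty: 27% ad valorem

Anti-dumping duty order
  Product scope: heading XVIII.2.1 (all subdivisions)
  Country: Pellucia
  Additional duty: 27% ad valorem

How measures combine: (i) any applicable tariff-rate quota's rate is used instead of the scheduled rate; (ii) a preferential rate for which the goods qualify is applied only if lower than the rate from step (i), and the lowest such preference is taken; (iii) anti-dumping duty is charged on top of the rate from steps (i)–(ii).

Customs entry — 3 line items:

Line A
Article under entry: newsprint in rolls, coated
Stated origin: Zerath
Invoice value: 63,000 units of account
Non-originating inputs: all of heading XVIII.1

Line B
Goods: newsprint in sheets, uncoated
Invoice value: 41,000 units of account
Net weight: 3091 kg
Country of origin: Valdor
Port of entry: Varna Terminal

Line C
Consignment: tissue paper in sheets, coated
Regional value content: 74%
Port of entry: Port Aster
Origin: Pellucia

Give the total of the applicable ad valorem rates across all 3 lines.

Line A: newsprint → XVIII.2; coated → XVIII.2.2; in rolls → XVIII.2.2.1. Scheduled 6%. Zerath agreement on XVIII.2: CTH met → 1% available; preferential 1%. → 1%.
Line B: newsprint → XVIII.2; uncoated → XVIII.2.1; in sheets → XVIII.2.1.1. Scheduled 27%. quota on XVIII.2.1.1 exhausted → over-quota 49%. → 49%.
Line C: tissue paper → XVIII.1; coated → XVIII.1.2; in sheets → XVIII.1.2.1. Scheduled 32%. quota on XVIII.1.2.1 open → in-quota 4%; Pellucia agreement on XVIII.1.2.2: XVIII.1.2.1 not covered; Pellucia agreement on XVIII.2.1.1: XVIII.1.2.1 not covered. → 4%.
Sum: 1% + 49% + 4% = 54%.

54%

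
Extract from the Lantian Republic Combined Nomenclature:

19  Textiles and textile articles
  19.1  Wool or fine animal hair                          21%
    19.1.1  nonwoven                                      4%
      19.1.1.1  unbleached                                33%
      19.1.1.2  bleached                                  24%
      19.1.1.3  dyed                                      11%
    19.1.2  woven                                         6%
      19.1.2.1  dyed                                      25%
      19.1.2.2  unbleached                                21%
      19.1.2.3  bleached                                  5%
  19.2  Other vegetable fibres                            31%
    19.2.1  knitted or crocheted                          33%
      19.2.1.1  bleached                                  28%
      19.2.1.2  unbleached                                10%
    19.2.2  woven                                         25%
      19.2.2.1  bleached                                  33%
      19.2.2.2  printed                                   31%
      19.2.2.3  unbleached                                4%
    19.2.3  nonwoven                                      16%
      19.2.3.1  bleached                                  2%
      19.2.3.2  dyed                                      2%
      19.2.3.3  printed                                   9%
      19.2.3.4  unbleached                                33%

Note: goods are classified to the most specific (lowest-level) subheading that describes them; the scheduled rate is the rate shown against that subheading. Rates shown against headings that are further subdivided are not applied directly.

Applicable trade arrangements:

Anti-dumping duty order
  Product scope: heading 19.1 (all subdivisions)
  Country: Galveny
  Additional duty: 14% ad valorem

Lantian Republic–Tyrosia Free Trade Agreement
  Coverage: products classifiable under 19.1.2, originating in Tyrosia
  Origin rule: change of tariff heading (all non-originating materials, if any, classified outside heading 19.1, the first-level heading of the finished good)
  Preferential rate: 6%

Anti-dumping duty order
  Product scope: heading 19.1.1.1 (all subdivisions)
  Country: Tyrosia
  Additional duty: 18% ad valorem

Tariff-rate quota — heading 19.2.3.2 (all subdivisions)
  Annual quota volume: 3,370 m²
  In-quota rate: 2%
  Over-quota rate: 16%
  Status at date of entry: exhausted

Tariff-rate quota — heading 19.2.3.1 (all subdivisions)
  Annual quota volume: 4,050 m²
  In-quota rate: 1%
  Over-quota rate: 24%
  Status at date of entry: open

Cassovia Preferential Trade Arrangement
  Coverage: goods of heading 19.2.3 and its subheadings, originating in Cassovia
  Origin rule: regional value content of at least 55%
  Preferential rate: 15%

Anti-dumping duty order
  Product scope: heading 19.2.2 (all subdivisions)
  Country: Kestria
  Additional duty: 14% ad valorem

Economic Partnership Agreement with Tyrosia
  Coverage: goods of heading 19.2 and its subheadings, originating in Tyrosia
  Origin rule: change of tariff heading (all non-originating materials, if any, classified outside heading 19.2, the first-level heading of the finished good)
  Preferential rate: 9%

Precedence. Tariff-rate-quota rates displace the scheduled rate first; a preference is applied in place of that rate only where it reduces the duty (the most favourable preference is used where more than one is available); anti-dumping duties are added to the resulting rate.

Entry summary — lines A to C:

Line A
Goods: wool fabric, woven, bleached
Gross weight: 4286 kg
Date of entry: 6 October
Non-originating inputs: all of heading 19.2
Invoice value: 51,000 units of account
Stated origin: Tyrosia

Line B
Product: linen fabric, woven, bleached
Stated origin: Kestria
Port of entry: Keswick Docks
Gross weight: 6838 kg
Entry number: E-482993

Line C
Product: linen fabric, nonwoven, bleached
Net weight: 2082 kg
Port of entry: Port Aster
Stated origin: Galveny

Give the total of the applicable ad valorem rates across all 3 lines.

Line A: wool → 19.1; woven → 19.1.2; bleached → 19.1.2.3. Scheduled 5%. Tyrosia agreement on 19.1.2: CTH met → 6% available; Tyrosia agreement on 19.2: 19.1.2.3 not covered; preference 6% not lower than 5% → no reduction. → 5%.
Line B: linen → 19.2; woven → 19.2.2; bleached → 19.2.2.1. Scheduled 33%. anti-dumping (Kestria, 19.2.2): +14%; total 33% + 14% = 47%. → 47%.
Line C: linen → 19.2; nonwoven → 19.2.3; bleached → 19.2.3.1. Scheduled 2%. quota on 19.2.3.1 open → in-quota 1%. → 1%.
Sum: 5% + 47% + 1% = 53%.

53%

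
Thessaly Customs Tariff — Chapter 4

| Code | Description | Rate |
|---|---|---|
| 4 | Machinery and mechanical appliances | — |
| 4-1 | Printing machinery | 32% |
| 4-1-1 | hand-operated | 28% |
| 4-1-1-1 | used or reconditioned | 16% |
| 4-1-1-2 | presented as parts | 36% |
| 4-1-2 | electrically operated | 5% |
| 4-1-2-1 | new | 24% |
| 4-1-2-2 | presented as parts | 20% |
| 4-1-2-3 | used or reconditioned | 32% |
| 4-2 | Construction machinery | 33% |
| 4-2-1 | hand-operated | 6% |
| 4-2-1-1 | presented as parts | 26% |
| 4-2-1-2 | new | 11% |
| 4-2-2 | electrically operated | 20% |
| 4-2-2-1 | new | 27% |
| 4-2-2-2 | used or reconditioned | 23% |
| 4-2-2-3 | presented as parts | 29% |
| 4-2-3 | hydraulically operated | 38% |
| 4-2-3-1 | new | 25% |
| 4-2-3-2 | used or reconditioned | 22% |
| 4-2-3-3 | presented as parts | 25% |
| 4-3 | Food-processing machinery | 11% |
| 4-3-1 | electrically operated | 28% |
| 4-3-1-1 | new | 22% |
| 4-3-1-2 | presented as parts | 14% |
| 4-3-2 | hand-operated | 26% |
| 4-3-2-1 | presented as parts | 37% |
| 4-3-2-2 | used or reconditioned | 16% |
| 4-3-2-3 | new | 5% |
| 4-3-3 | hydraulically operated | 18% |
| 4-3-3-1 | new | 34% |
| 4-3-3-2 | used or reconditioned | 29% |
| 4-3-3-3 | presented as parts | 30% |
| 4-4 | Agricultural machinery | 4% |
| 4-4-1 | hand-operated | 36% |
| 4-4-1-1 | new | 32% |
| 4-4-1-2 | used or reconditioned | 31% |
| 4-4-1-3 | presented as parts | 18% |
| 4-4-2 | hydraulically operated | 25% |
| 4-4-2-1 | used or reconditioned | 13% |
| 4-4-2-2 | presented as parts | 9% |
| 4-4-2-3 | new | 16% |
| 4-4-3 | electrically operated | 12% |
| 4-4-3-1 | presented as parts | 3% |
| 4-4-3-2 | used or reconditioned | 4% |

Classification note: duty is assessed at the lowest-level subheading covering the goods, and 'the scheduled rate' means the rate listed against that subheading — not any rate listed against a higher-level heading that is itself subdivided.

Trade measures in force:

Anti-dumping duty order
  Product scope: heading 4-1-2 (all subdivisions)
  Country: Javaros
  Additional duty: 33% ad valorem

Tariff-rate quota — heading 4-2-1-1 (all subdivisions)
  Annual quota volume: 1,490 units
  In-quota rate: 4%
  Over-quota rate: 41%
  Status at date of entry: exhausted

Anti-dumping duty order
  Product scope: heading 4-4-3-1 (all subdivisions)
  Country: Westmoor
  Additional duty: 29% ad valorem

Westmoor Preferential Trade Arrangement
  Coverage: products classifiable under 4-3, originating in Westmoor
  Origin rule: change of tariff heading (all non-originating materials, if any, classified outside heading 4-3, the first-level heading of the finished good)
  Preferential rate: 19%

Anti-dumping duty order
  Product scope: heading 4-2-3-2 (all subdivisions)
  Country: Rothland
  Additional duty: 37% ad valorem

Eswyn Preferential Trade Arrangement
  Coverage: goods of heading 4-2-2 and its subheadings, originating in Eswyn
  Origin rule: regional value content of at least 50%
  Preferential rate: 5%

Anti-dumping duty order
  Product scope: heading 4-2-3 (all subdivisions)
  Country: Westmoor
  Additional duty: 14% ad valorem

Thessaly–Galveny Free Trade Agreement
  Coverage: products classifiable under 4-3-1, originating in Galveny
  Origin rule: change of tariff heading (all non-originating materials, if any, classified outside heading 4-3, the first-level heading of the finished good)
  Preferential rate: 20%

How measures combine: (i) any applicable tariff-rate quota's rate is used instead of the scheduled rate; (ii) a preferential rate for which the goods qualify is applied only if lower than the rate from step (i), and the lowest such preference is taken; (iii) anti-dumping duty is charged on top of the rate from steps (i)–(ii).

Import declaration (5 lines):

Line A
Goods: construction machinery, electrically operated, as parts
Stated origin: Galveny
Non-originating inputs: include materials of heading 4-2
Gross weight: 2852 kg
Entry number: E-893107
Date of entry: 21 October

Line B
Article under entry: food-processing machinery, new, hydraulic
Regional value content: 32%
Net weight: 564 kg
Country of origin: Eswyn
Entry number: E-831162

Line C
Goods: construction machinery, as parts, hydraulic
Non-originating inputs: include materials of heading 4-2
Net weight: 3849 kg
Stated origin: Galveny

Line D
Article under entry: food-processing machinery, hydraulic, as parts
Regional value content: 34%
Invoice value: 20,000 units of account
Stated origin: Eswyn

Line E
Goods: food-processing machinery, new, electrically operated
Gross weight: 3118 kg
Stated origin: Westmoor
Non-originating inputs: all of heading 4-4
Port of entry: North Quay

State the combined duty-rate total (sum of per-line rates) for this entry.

Line A: construction → 4-2; electrically operated → 4-2-2; as parts → 4-2-2-3. Scheduled 29%. Galveny agreement on 4-3-1: 4-2-2-3 not covered. → 29%.
Line B: food-processing → 4-3; hydraulic → 4-3-3; new → 4-3-3-1. Scheduled 34%. Eswyn agreement on 4-2-2: 4-3-3-1 not covered. → 34%.
Line C: construction → 4-2; hydraulic → 4-2-3; as parts → 4-2-3-3. Scheduled 25%. Galveny agreement on 4-3-1: 4-2-3-3 not covered. → 25%.
Line D: food-processing → 4-3; hydraulic → 4-3-3; as parts → 4-3-3-3. Scheduled 30%. Eswyn agreement on 4-2-2: 4-3-3-3 not covered. → 30%.
Line E: food-processing → 4-3; electrically operated → 4-3-1; new → 4-3-1-1. Scheduled 22%. Westmoor agreement on 4-3: CTH met → 19% available; preferential 19%. → 19%.
Sum: 29% + 34% + 25% + 30% + 19% = 137%.

137%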